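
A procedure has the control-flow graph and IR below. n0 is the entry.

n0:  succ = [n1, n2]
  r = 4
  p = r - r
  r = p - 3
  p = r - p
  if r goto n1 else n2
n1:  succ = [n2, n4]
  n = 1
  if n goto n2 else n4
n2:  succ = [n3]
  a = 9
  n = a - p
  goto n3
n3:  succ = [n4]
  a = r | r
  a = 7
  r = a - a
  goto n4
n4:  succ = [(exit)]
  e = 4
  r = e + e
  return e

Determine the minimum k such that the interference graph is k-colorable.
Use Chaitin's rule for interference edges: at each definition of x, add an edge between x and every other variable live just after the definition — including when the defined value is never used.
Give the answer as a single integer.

Per-block:
  n0 def {p,r} use ∅
  n1 def {n} use ∅
  n2 def {a,n} use {p}
  n3 def {a,r} use {r}
  n4 def {e,r} use ∅

Backward fixpoint:
  n0 li=∅ lo={p,r}
  n1 li={p,r} lo={p,r}
  n2 li={p,r} lo={r}
  n3 li={r} lo=∅
  n4 li=∅ lo=∅

Interfere edges:
  a — {p,r}
  e — {r}
  n — {p,r}
  p — {a,n,r}
  r — {a,e,n,p}

Registers:
  lower bound: {a,p,r} mutually conflict ⇒ χ ≥ 3
  assign a→R2 e→R1 n→R2 p→R1 r→R0 — no edge inside a register ⇒ χ ≤ 3
  χ = 3

Answer: 3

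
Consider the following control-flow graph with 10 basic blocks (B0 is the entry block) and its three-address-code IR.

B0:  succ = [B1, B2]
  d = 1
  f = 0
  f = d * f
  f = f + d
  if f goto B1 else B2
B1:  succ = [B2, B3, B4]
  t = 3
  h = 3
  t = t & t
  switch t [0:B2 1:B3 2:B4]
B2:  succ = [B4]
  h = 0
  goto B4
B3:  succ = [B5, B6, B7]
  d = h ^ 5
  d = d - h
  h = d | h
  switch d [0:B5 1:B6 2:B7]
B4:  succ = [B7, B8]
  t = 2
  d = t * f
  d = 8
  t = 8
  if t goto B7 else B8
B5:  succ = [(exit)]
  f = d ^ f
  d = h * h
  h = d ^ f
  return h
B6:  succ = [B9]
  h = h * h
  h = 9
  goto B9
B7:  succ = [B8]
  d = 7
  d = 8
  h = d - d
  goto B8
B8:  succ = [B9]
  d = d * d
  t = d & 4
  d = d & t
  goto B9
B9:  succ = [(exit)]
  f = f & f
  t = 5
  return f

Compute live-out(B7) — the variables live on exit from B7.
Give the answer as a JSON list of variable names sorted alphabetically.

Answer: ["d", "f"]

Working:
def/use:
  B0: def={d,f} ue=∅
  B1: def={h,t} ue=∅
  B2: def={h} ue=∅
  B3: def={d,h} ue={h}
  B4: def={d,t} ue={f}
  B5: def={d,f,h} ue={d,f,h}
  B6: def={h} ue={h}
  B7: def={d,h} ue=∅
  B8: def={d,t} ue={d}
  B9: def={f,t} ue={f}

Backward fixpoint:
  live B0: ∅→{f}
  live B1: {f}→{f,h}
  live B2: {f}→{f}
  live B3: {f,h}→{d,f,h}
  live B4: {f}→{d,f}
  live B5: {d,f,h}→∅
  live B6: {f,h}→{f}
  live B7: {f}→{d,f}
  live B8: {d,f}→{f}
  live B9: {f}→∅

live-out(B7) = ["d", "f"]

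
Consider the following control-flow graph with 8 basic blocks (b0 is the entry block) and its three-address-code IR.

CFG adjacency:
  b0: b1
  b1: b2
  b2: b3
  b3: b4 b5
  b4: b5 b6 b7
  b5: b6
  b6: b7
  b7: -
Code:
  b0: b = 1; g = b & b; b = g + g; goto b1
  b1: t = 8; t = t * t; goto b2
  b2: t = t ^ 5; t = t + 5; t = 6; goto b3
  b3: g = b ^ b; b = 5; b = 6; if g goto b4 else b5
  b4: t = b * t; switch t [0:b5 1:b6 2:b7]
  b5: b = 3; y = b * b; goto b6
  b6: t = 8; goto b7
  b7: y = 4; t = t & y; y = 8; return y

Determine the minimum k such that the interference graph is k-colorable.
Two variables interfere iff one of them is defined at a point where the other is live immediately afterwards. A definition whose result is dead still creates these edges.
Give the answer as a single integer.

Answer: 3

Derivation:
def/use:
  b0 def {b,g} use ∅
  b1 def {t} use ∅
  b2 def {t} use {t}
  b3 def {b,g} use {b}
  b4 def {t} use {b,t}
  b5 def {b,y} use ∅
  b6 def {t} use ∅
  b7 def {t,y} use {t}

Liveness:
  live b0: ∅→{b}
  live b1: {b}→{b,t}
  live b2: {b,t}→{b,t}
  live b3: {b,t}→{b,t}
  live b4: {b,t}→{t}
  live b5: ∅→∅
  live b6: ∅→{t}
  live b7: {t}→∅

Interfere edges:
  b: {g,t}
  g: {b,t}
  t: {b,g,y}
  y: {t}

Registers:
  lower bound: {b,g,t} mutually conflict ⇒ χ ≥ 3
  assign b→r1 g→r2 t→r0 y→r1 — no edge inside a register ⇒ χ ≤ 3
  χ = 3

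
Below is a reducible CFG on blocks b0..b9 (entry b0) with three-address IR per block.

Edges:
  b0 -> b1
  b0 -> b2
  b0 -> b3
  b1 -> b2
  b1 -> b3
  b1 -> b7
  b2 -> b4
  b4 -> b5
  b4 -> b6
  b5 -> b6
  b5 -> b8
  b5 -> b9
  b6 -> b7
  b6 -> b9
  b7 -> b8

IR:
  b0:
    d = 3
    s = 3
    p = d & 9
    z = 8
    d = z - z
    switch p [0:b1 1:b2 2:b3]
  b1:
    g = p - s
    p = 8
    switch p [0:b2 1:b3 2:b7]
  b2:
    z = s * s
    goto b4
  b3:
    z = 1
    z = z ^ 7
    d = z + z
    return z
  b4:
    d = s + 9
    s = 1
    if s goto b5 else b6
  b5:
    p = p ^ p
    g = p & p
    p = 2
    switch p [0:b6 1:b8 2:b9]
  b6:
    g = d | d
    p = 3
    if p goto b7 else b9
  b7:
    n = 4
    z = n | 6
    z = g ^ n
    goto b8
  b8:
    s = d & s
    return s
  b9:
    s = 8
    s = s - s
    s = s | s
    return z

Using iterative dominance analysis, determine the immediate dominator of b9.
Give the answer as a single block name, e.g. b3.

idom tree: b1←b0 b2←b0 b3←b0 b4←b2 b5←b4 b6←b4 b7←b0 b8←b0 b9←b4
Dom∩ at merges:
  b2: preds {b0,b1}: {b0} ∩ {b0,b1} = {b0}; idom=b0
  b3: preds {b0,b1}: {b0} ∩ {b0,b1} = {b0}; idom=b0
  b6: preds {b4,b5}: {b0,b2,b4} ∩ {b0,b2,b4,b5} = {b0,b2,b4}; idom=b4
  b7: preds {b1,b6}: {b0,b1} ∩ {b0,b2,b4,b6} = {b0}; idom=b0
  b8: preds {b5,b7}: {b0,b2,b4,b5} ∩ {b0,b7} = {b0}; idom=b0
  b9: preds {b5,b6}: {b0,b2,b4,b5} ∩ {b0,b2,b4,b6} = {b0,b2,b4}; idom=b4

idom(b9) = b4

Answer: b4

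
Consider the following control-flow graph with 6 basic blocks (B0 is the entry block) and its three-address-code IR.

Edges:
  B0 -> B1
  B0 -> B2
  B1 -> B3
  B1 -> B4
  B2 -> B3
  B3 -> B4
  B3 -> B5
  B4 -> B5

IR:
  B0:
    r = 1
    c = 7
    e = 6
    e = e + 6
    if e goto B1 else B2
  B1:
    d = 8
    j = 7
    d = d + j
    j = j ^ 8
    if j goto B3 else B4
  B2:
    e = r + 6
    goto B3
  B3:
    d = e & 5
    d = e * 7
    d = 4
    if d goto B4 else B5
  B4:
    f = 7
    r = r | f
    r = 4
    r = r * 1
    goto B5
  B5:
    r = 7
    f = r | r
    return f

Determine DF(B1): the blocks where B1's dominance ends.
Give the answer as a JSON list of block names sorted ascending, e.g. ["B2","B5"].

Answer: ["B3", "B4"]

Working:
idom tree: B1←B0 B2←B0 B3←B0 B4←B0 B5←B0
Dom at joins:
  B3: preds {B1,B2}: {B0,B1} ∩ {B0,B2} = {B0}; idom=B0
  B4: preds {B1,B3}: {B0,B1} ∩ {B0,B3} = {B0}; idom=B0
  B5: preds {B3,B4}: {B0,B3} ∩ {B0,B4} = {B0}; idom=B0

Frontier:
  join B3 pred B1: B1 stop@B0
  join B3 pred B2: B2 stop@B0
  join B4 pred B1: B1 stop@B0
  join B4 pred B3: B3 stop@B0
  join B5 pred B3: B3 stop@B0
  join B5 pred B4: B4 stop@B0
  DF(B0)=∅
  DF(B1)={B3,B4}
  DF(B2)={B3}
  DF(B3)={B4,B5}
  DF(B4)={B5}
  DF(B5)=∅

DF(B1) = ["B3", "B4"]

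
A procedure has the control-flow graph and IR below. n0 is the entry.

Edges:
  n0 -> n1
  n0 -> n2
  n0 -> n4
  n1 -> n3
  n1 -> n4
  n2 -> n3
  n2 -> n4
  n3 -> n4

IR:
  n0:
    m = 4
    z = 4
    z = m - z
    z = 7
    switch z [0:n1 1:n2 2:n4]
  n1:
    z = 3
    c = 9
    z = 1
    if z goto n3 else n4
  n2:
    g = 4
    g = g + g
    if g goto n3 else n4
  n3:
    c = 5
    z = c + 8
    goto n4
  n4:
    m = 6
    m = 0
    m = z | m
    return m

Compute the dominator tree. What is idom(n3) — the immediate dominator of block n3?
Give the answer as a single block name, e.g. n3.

Answer: n0

Analysis:
idom tree: n1←n0 n2←n0 n3←n0 n4←n0
Dom∩ at merges:
  n3: preds {n1,n2}: {n0,n1} ∩ {n0,n2} = {n0}; idom=n0
  n4: preds {n0,n1,n2,n3}: {n0} ∩ {n0,n1} ∩ {n0,n2} ∩ {n0,n3} = {n0}; idom=n0

idom(n3) = n0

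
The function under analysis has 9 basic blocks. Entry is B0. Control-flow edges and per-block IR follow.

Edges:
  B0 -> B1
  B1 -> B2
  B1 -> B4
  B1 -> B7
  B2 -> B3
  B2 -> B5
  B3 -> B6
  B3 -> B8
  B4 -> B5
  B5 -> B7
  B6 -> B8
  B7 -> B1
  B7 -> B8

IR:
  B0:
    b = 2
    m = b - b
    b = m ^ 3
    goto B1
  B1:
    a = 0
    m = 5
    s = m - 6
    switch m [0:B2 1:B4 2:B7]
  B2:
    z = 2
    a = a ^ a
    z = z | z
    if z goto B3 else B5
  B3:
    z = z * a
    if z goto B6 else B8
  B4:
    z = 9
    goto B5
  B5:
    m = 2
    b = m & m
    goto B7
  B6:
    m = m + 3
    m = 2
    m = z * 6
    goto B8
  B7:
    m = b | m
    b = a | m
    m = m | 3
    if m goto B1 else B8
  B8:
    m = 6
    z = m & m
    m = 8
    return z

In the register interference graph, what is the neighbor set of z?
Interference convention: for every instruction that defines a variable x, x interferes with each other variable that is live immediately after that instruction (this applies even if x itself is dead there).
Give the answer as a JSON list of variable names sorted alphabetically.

Per-block:
  B0: def={b,m} ue=∅
  B1: def={a,m,s} ue=∅
  B2: def={a,z} ue={a}
  B3: def={z} ue={a,z}
  B4: def={z} ue=∅
  B5: def={b,m} ue=∅
  B6: def={m} ue={m,z}
  B7: def={b,m} ue={a,b,m}
  B8: def={m,z} ue=∅

Backward fixpoint:
  live B0: ∅→{b}
  live B1: {b}→{a,b,m}
  live B2: {a,m}→{a,m,z}
  live B3: {a,m,z}→{m,z}
  live B4: {a}→{a}
  live B5: {a}→{a,b,m}
  live B6: {m,z}→∅
  live B7: {a,b,m}→{b}
  live B8: ∅→∅

Conflict graph:
  a: {b,m,s,z}
  b: {a,m,s}
  m: {a,b,s,z}
  s: {a,b,m}
  z: {a,m}

N(z) = ["a", "m"]

Answer: ["a", "m"]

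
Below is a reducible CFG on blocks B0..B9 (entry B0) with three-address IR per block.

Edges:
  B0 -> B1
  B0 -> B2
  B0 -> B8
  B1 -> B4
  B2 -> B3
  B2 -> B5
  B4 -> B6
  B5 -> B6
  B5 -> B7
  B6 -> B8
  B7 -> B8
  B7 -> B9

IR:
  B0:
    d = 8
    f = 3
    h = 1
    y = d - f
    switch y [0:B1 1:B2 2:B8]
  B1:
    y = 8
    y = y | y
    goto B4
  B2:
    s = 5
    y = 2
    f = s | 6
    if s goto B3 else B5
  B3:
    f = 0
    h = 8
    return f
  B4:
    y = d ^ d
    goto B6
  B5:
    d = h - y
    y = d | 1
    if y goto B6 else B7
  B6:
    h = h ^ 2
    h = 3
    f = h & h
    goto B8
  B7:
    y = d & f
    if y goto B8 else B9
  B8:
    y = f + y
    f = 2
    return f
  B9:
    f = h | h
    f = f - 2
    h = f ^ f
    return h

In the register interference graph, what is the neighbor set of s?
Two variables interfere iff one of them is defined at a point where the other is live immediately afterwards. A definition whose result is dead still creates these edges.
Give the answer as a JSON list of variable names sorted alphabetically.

Answer: ["f", "h", "y"]

Derivation:
Block summaries:
  B0: {d,f,h,y} / ∅
  B1: {y} / ∅
  B2: {f,s,y} / ∅
  B3: {f,h} / ∅
  B4: {y} / {d}
  B5: {d,y} / {h,y}
  B6: {f,h} / {h}
  B7: {y} / {d,f}
  B8: {f,y} / {f,y}
  B9: {f,h} / {h}

Backward fixpoint:
  B0 li=∅ lo={d,f,h,y}
  B1 li={d,h} lo={d,h}
  B2 li={h} lo={f,h,y}
  B3 li=∅ lo=∅
  B4 li={d,h} lo={h,y}
  B5 li={f,h,y} lo={d,f,h,y}
  B6 li={h,y} lo={f,y}
  B7 li={d,f,h} lo={f,h,y}
  B8 li={f,y} lo=∅
  B9 li={h} lo=∅

Interfere edges:
  d↔{f,h,y}
  f↔{d,h,s,y}
  h↔{d,f,s,y}
  s↔{f,h,y}
  y↔{d,f,h,s}

N(s) = ["f", "h", "y"]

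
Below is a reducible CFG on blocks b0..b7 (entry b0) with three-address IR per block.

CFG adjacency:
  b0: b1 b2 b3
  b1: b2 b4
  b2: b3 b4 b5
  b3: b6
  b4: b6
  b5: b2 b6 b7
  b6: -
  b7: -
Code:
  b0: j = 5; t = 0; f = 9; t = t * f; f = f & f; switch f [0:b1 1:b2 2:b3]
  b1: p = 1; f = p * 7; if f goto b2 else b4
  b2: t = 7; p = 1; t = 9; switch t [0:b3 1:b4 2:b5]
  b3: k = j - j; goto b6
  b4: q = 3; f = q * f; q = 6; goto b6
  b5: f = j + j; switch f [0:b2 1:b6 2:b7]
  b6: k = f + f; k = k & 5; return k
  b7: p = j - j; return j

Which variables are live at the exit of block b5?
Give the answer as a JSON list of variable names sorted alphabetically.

Answer: ["f", "j"]

Derivation:
Per-block:
  b0 def {f,j,t} use ∅
  b1 def {f,p} use ∅
  b2 def {p,t} use ∅
  b3 def {k} use {j}
  b4 def {f,q} use {f}
  b5 def {f} use {j}
  b6 def {k} use {f}
  b7 def {p} use {j}

Backward fixpoint:
  b0 li=∅ lo={f,j}
  b1 li={j} lo={f,j}
  b2 li={f,j} lo={f,j}
  b3 li={f,j} lo={f}
  b4 li={f} lo={f}
  b5 li={j} lo={f,j}
  b6 li={f} lo=∅
  b7 li={j} lo=∅

live-out(b5) = ["f", "j"]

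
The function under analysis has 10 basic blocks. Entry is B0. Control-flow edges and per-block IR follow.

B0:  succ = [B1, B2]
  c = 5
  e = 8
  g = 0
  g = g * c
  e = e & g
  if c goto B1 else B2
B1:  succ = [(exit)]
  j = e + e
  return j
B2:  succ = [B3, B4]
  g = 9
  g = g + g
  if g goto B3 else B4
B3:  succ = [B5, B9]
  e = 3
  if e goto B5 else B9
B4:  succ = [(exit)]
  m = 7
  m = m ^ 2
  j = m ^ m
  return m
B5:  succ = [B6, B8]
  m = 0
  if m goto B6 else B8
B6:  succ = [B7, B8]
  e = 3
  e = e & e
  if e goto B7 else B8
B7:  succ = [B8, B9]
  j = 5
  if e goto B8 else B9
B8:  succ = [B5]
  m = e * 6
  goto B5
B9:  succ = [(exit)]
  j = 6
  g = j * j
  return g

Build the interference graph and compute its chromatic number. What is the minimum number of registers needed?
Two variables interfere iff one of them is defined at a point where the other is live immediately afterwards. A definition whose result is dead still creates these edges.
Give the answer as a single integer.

Answer: 3

Analysis:
Per-block:
  B0 def {c,e,g} use ∅
  B1 def {j} use {e}
  B2 def {g} use ∅
  B3 def {e} use ∅
  B4 def {j,m} use ∅
  B5 def {m} use ∅
  B6 def {e} use ∅
  B7 def {j} use {e}
  B8 def {m} use {e}
  B9 def {g,j} use ∅

Liveness:
  live B0: ∅→{e}
  live B1: {e}→∅
  live B2: ∅→∅
  live B3: ∅→{e}
  live B4: ∅→∅
  live B5: {e}→{e}
  live B6: ∅→{e}
  live B7: {e}→{e}
  live B8: {e}→{e}
  live B9: ∅→∅

Conflict graph:
  c — {e,g}
  e — {c,g,j,m}
  g — {c,e}
  j — {e,m}
  m — {e,j}

Registers:
  lower bound: {c,e,g} mutually conflict ⇒ χ ≥ 3
  3-colouring: r0={e}  r1={c,j}  r2={g,m}
  χ = 3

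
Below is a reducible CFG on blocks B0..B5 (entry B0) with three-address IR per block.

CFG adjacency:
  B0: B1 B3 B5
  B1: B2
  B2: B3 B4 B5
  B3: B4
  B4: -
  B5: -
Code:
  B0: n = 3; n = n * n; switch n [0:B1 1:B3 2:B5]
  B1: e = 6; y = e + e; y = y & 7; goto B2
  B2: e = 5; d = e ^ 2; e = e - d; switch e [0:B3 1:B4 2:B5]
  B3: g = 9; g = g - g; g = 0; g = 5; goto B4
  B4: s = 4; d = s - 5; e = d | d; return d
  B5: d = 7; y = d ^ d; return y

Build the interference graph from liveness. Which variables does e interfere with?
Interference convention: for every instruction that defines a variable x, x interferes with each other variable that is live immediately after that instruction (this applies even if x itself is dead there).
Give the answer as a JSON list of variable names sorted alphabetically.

Per-block:
  B0 def {n} use ∅
  B1 def {e,y} use ∅
  B2 def {d,e} use ∅
  B3 def {g} use ∅
  B4 def {d,e,s} use ∅
  B5 def {d,y} use ∅

Liveness:
  live B0: ∅→∅
  live B1: ∅→∅
  live B2: ∅→∅
  live B3: ∅→∅
  live B4: ∅→∅
  live B5: ∅→∅

Interference:
  d — {e}
  e — {d}
  g — ∅
  n — ∅
  s — ∅
  y — ∅

N(e) = ["d"]

Answer: ["d"]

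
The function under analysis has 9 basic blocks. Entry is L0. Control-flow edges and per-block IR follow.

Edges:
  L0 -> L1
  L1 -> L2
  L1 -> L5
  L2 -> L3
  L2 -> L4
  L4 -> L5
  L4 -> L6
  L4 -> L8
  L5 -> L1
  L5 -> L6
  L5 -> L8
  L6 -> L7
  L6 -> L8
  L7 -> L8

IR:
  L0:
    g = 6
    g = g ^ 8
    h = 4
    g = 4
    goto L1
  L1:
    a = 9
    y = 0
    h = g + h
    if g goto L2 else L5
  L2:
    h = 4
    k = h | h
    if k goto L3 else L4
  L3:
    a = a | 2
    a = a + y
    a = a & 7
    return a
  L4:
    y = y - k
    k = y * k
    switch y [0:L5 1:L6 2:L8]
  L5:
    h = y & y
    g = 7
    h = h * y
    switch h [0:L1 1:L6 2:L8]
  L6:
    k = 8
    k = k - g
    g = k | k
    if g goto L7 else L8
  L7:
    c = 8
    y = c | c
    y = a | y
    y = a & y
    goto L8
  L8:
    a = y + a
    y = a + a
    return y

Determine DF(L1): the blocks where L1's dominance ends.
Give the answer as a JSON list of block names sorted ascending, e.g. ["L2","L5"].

Answer: ["L1"]

Working:
idom tree: L1←L0 L2←L1 L3←L2 L4←L2 L5←L1 L6←L1 L7←L6 L8←L1
Join-block Dom:
  L1: preds {L0,L5}: {L0} ∩ {L0,L1,L5} = {L0}; idom=L0
  L5: preds {L1,L4}: {L0,L1} ∩ {L0,L1,L2,L4} = {L0,L1}; idom=L1
  L6: preds {L4,L5}: {L0,L1,L2,L4} ∩ {L0,L1,L5} = {L0,L1}; idom=L1
  L8: preds {L4,L5,L6,L7}: {L0,L1,L2,L4} ∩ {L0,L1,L5} ∩ {L0,L1,L6} ∩ {L0,L1,L6,L7} = {L0,L1}; idom=L1

Frontier:
  L1←L0: walk · to L0
  L1←L5: walk L5→L1 to L0
  L5←L1: walk · to L1
  L5←L4: walk L4→L2 to L1
  L6←L4: walk L4→L2 to L1
  L6←L5: walk L5 to L1
  L8←L4: walk L4→L2 to L1
  L8←L5: walk L5 to L1
  L8←L6: walk L6 to L1
  L8←L7: walk L7→L6 to L1
  DF(L0)=∅
  DF(L1)={L1}
  DF(L2)={L5,L6,L8}
  DF(L3)=∅
  DF(L4)={L5,L6,L8}
  DF(L5)={L1,L6,L8}
  DF(L6)={L8}
  DF(L7)={L8}
  DF(L8)=∅

DF(L1) = ["L1"]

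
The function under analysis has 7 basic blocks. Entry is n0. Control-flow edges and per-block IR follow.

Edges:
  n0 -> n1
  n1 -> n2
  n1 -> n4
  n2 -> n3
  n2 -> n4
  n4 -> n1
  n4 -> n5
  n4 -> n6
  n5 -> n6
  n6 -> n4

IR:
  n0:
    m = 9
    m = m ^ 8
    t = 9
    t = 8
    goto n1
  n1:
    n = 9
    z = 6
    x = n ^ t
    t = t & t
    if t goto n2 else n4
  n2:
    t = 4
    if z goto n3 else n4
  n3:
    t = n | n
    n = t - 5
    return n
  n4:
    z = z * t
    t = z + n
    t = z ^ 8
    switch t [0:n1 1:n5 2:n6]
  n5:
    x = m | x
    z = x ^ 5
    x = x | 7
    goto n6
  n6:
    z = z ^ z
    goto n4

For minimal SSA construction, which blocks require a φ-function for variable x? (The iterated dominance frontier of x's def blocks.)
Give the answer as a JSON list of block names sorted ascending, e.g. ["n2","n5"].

idom tree: n1←n0 n2←n1 n3←n2 n4←n1 n5←n4 n6←n4
Dom∩ at merges:
  n1: preds {n0,n4}: {n0} ∩ {n0,n1,n4} = {n0}; idom=n0
  n4: preds {n1,n2,n6}: {n0,n1} ∩ {n0,n1,n2} ∩ {n0,n1,n4,n6} = {n0,n1}; idom=n1
  n6: preds {n4,n5}: {n0,n1,n4} ∩ {n0,n1,n4,n5} = {n0,n1,n4}; idom=n4

DF derivation:
  n1←n0: walk · to n0
  n1←n4: walk n4→n1 to n0
  n4←n1: walk · to n1
  n4←n2: walk n2 to n1
  n4←n6: walk n6→n4 to n1
  n6←n4: walk · to n4
  n6←n5: walk n5 to n4
  n0: DF=∅
  n1: DF={n1}
  n2: DF={n4}
  n3: DF=∅
  n4: DF={n1,n4}
  n5: DF={n6}
  n6: DF={n4}

φ for x: defs {n1,n5}
  DF⁺ = {n1,n4,n6}

Answer: ["n1", "n4", "n6"]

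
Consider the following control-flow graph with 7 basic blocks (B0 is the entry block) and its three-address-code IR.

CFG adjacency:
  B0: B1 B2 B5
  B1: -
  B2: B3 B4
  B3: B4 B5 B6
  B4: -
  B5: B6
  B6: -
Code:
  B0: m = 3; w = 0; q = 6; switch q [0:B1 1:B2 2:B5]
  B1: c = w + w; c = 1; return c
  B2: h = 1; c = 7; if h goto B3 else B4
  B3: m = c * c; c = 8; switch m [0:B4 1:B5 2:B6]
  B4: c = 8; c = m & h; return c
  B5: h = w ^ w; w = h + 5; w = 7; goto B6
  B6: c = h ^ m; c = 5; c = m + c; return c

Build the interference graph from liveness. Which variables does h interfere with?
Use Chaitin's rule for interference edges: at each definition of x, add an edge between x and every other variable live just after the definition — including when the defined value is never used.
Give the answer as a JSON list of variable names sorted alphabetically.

def/use:
  B0: def={m,q,w} ue=∅
  B1: def={c} ue={w}
  B2: def={c,h} ue=∅
  B3: def={c,m} ue={c}
  B4: def={c} ue={h,m}
  B5: def={h,w} ue={w}
  B6: def={c} ue={h,m}

Live sets:
  B0: in=∅ out={m,w}
  B1: in={w} out=∅
  B2: in={m,w} out={c,h,m,w}
  B3: in={c,h,w} out={h,m,w}
  B4: in={h,m} out=∅
  B5: in={m,w} out={h,m}
  B6: in={h,m} out=∅

Interference:
  c — {h,m,w}
  h — {c,m,w}
  m — {c,h,q,w}
  q — {m,w}
  w — {c,h,m,q}

N(h) = ["c", "m", "w"]

Answer: ["c", "m", "w"]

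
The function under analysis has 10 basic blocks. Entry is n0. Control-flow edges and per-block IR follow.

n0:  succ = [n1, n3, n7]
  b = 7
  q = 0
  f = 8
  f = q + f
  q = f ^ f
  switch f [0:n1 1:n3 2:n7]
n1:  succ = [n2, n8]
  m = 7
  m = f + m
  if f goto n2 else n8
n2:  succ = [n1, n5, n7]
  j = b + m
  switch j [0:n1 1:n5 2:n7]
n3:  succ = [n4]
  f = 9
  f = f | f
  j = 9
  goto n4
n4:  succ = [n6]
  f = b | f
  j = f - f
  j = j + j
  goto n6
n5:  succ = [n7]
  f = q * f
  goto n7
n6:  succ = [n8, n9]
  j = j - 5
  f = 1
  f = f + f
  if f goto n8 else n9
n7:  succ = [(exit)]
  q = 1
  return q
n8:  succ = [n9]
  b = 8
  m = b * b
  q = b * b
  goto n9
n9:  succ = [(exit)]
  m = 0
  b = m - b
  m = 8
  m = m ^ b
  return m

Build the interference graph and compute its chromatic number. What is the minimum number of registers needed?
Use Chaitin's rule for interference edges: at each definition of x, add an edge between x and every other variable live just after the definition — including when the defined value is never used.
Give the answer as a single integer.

Answer: 4

Analysis:
Block summaries:
  n0 def {b,f,q} use ∅
  n1 def {m} use {f}
  n2 def {j} use {b,m}
  n3 def {f,j} use ∅
  n4 def {f,j} use {b,f}
  n5 def {f} use {f,q}
  n6 def {f,j} use {j}
  n7 def {q} use ∅
  n8 def {b,m,q} use ∅
  n9 def {b,m} use {b}

Liveness:
  n0: in=∅ out={b,f,q}
  n1: in={b,f,q} out={b,f,m,q}
  n2: in={b,f,m,q} out={b,f,q}
  n3: in={b} out={b,f}
  n4: in={b,f} out={b,j}
  n5: in={f,q} out=∅
  n6: in={b,j} out={b}
  n7: in=∅ out=∅
  n8: in=∅ out={b}
  n9: in={b} out=∅

Interfere edges:
  b — {f,j,m,q}
  f — {b,j,m,q}
  j — {b,f,q}
  m — {b,f,q}
  q — {b,f,j,m}

Colouring:
  clique {b,f,j,q} ⇒ need ≥ 4
  assign b→c0 f→c1 j→c3 m→c3 q→c2 — no edge inside a register ⇒ χ ≤ 4
  χ = 4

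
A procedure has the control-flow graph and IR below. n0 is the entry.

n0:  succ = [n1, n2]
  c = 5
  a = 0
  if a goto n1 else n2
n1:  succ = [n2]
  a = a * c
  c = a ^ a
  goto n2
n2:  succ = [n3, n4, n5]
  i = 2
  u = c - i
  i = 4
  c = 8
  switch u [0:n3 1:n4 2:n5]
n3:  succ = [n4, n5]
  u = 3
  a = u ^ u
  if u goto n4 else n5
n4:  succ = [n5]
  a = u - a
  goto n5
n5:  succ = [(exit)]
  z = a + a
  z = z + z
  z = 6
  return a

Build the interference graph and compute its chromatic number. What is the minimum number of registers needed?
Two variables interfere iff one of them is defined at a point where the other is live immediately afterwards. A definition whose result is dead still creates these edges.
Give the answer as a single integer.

Answer: 4

Working:
Per-block:
  n0 def {a,c} use ∅
  n1 def {a,c} use {a,c}
  n2 def {c,i,u} use {c}
  n3 def {a,u} use ∅
  n4 def {a} use {a,u}
  n5 def {z} use {a}

Backward fixpoint:
  n0 li=∅ lo={a,c}
  n1 li={a,c} lo={a,c}
  n2 li={a,c} lo={a,u}
  n3 li=∅ lo={a,u}
  n4 li={a,u} lo={a}
  n5 li={a} lo=∅

Conflict graph:
  a — {c,i,u,z}
  c — {a,i,u}
  i — {a,c,u}
  u — {a,c,i}
  z — {a}

Colouring:
  lower bound: {a,c,i,u} mutually conflict ⇒ χ ≥ 4
  assign a→c0 c→c1 i→c2 u→c3 z→c1 — no edge inside a register ⇒ χ ≤ 4
  χ = 4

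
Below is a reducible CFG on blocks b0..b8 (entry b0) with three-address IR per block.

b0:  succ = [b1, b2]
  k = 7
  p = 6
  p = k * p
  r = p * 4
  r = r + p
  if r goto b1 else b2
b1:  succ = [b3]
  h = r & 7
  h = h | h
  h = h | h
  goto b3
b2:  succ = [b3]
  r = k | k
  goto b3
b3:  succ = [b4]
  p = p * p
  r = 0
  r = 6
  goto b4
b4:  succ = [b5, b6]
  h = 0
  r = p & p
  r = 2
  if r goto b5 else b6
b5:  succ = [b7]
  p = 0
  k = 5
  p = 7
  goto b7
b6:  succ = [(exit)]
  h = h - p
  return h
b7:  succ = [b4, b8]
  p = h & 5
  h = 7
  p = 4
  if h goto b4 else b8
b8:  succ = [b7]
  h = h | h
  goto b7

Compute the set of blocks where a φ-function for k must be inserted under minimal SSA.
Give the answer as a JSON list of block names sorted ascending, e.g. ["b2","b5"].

idom tree: b1←b0 b2←b0 b3←b0 b4←b3 b5←b4 b6←b4 b7←b5 b8←b7
Dom∩ at merges:
  b3: preds {b1,b2}: {b0,b1} ∩ {b0,b2} = {b0}; idom=b0
  b4: preds {b3,b7}: {b0,b3} ∩ {b0,b3,b4,b5,b7} = {b0,b3}; idom=b3
  b7: preds {b5,b8}: {b0,b3,b4,b5} ∩ {b0,b3,b4,b5,b7,b8} = {b0,b3,b4,b5}; idom=b5

DF walk-up:
  b3←b1: walk b1 to b0
  b3←b2: walk b2 to b0
  b4←b3: walk · to b3
  b4←b7: walk b7→b5→b4 to b3
  b7←b5: walk · to b5
  b7←b8: walk b8→b7 to b5
  DF(b0)=∅
  DF(b1)={b3}
  DF(b2)={b3}
  DF(b3)=∅
  DF(b4)={b4}
  DF(b5)={b4}
  DF(b6)=∅
  DF(b7)={b4,b7}
  DF(b8)={b7}

φ for k: defs {b0,b5}
  DF⁺ = {b4}

Answer: ["b4"]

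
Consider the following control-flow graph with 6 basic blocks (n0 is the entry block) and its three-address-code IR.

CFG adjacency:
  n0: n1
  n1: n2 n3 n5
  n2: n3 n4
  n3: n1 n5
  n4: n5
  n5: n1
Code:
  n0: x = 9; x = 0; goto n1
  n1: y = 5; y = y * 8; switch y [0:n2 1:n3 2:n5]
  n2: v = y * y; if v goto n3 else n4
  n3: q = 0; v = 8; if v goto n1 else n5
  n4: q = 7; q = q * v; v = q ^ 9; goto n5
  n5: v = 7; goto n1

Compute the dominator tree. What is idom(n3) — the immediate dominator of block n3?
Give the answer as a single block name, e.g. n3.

Answer: n1

Derivation:
idom tree: n1←n0 n2←n1 n3←n1 n4←n2 n5←n1
Dom∩ at merges:
  n1: preds {n0,n3,n5}: {n0} ∩ {n0,n1,n3} ∩ {n0,n1,n5} = {n0}; idom=n0
  n3: preds {n1,n2}: {n0,n1} ∩ {n0,n1,n2} = {n0,n1}; idom=n1
  n5: preds {n1,n3,n4}: {n0,n1} ∩ {n0,n1,n3} ∩ {n0,n1,n2,n4} = {n0,n1}; idom=n1

idom(n3) = n1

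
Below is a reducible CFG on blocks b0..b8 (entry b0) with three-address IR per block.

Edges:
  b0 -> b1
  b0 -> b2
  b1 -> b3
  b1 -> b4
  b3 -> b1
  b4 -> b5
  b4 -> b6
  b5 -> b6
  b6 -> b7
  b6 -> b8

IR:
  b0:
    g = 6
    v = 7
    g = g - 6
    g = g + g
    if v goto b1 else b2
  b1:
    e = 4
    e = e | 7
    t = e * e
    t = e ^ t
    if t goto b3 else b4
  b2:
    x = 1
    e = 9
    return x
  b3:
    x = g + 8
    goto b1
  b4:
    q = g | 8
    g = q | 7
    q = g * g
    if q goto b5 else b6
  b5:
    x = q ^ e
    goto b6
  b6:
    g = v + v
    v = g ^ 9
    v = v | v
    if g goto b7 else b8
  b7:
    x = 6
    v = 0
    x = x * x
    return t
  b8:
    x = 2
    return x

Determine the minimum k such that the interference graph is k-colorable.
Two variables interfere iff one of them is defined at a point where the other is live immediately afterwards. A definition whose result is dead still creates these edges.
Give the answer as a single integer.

Per-block:
  b0 def {g,v} use ∅
  b1 def {e,t} use ∅
  b2 def {e,x} use ∅
  b3 def {x} use {g}
  b4 def {g,q} use {g}
  b5 def {x} use {e,q}
  b6 def {g,v} use {v}
  b7 def {v,x} use {t}
  b8 def {x} use ∅

Backward fixpoint:
  b0: in=∅ out={g,v}
  b1: in={g,v} out={e,g,t,v}
  b2: in=∅ out=∅
  b3: in={g,v} out={g,v}
  b4: in={e,g,t,v} out={e,q,t,v}
  b5: in={e,q,t,v} out={t,v}
  b6: in={t,v} out={t}
  b7: in={t} out=∅
  b8: in=∅ out=∅

Conflict graph:
  e: {g,q,t,v,x}
  g: {e,t,v,x}
  q: {e,t,v}
  t: {e,g,q,v,x}
  v: {e,g,q,t,x}
  x: {e,g,t,v}

Chromatic number:
  {e,g,t,v,x} pairwise interfere (5-clique) ⇒ χ ≥ 5
  assign e→r0 g→r3 q→r3 t→r1 v→r2 x→r4 — no edge inside a register ⇒ χ ≤ 5
  χ = 5

Answer: 5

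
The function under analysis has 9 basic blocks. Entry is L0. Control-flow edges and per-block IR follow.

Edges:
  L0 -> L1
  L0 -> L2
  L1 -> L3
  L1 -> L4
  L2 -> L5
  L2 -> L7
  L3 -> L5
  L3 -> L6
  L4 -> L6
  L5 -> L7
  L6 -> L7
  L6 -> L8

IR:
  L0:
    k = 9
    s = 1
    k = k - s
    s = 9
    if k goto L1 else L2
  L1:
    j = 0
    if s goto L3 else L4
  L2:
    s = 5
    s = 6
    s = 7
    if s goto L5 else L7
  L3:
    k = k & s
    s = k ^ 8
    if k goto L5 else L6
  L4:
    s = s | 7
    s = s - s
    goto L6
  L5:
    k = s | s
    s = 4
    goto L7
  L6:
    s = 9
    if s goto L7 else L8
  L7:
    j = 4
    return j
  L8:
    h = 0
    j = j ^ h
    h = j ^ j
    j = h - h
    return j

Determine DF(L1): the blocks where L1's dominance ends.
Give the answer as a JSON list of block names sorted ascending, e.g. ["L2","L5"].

Answer: ["L5", "L7"]

Derivation:
idom tree: L1←L0 L2←L0 L3←L1 L4←L1 L5←L0 L6←L1 L7←L0 L8←L6
Join-block Dom:
  L5: preds {L2,L3}: {L0,L2} ∩ {L0,L1,L3} = {L0}; idom=L0
  L6: preds {L3,L4}: {L0,L1,L3} ∩ {L0,L1,L4} = {L0,L1}; idom=L1
  L7: preds {L2,L5,L6}: {L0,L2} ∩ {L0,L5} ∩ {L0,L1,L6} = {L0}; idom=L0

Frontier:
  L5←L2: walk L2 to L0
  L5←L3: walk L3→L1 to L0
  L6←L3: walk L3 to L1
  L6←L4: walk L4 to L1
  L7←L2: walk L2 to L0
  L7←L5: walk L5 to L0
  L7←L6: walk L6→L1 to L0
  L0 → ∅
  L1 → {L5,L7}
  L2 → {L5,L7}
  L3 → {L5,L6}
  L4 → {L6}
  L5 → {L7}
  L6 → {L7}
  L7 → ∅
  L8 → ∅

DF(L1) = ["L5", "L7"]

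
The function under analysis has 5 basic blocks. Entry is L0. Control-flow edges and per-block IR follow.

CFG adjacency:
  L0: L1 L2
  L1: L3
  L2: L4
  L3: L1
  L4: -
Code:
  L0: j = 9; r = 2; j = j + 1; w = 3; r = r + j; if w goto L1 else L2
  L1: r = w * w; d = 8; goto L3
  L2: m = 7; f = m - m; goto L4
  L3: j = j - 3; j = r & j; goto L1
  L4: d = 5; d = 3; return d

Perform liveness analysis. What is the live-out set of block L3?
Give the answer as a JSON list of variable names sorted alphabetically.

Answer: ["j", "w"]

Analysis:
def/use:
  L0 def {j,r,w} use ∅
  L1 def {d,r} use {w}
  L2 def {f,m} use ∅
  L3 def {j} use {j,r}
  L4 def {d} use ∅

Backward fixpoint:
  live L0: ∅→{j,w}
  live L1: {j,w}→{j,r,w}
  live L2: ∅→∅
  live L3: {j,r,w}→{j,w}
  live L4: ∅→∅

live-out(L3) = ["j", "w"]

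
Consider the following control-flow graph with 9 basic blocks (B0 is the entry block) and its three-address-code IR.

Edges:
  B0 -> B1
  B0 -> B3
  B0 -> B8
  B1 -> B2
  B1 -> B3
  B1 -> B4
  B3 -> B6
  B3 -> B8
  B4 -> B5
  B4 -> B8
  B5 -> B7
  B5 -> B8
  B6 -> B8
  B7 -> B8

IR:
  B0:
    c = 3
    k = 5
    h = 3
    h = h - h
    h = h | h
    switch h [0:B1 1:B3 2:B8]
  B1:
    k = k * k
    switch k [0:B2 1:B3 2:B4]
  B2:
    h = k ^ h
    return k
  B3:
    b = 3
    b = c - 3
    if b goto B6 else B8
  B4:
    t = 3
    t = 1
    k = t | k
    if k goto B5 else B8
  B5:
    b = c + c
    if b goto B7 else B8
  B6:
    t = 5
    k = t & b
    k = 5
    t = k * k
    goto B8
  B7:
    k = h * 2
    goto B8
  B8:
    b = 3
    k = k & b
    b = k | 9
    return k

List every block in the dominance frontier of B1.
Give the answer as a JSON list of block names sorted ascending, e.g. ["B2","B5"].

idom tree: B1←B0 B2←B1 B3←B0 B4←B1 B5←B4 B6←B3 B7←B5 B8←B0
Join-block Dom:
  B3: preds {B0,B1}: {B0} ∩ {B0,B1} = {B0}; idom=B0
  B8: preds {B0,B3,B4,B5,B6,B7}: {B0} ∩ {B0,B3} ∩ {B0,B1,B4} ∩ {B0,B1,B4,B5} ∩ {B0,B3,B6} ∩ {B0,B1,B4,B5,B7} = {B0}; idom=B0

DF derivation:
  B3←B0: walk · to B0
  B3←B1: walk B1 to B0
  B8←B0: walk · to B0
  B8←B3: walk B3 to B0
  B8←B4: walk B4→B1 to B0
  B8←B5: walk B5→B4→B1 to B0
  B8←B6: walk B6→B3 to B0
  B8←B7: walk B7→B5→B4→B1 to B0
  B0 → ∅
  B1 → {B3,B8}
  B2 → ∅
  B3 → {B8}
  B4 → {B8}
  B5 → {B8}
  B6 → {B8}
  B7 → {B8}
  B8 → ∅

DF(B1) = ["B3", "B8"]

Answer: ["B3", "B8"]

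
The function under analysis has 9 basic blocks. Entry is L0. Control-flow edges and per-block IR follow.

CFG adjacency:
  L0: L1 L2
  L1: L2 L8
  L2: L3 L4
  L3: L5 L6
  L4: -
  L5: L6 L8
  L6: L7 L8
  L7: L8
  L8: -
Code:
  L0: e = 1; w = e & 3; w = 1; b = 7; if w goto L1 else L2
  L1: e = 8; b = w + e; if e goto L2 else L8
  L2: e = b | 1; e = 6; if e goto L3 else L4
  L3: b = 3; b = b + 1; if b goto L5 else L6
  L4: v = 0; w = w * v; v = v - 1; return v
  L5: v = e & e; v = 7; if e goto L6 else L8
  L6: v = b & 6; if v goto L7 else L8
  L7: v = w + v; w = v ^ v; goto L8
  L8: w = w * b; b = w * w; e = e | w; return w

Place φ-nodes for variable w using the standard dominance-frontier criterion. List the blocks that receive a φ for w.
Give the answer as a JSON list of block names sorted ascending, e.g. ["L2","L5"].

Answer: ["L8"]

Analysis:
idom tree: L1←L0 L2←L0 L3←L2 L4←L2 L5←L3 L6←L3 L7←L6 L8←L0
Join-block Dom:
  L2: preds {L0,L1}: {L0} ∩ {L0,L1} = {L0}; idom=L0
  L6: preds {L3,L5}: {L0,L2,L3} ∩ {L0,L2,L3,L5} = {L0,L2,L3}; idom=L3
  L8: preds {L1,L5,L6,L7}: {L0,L1} ∩ {L0,L2,L3,L5} ∩ {L0,L2,L3,L6} ∩ {L0,L2,L3,L6,L7} = {L0}; idom=L0

DF derivation:
  join L2 pred L0: · stop@L0
  join L2 pred L1: L1 stop@L0
  join L6 pred L3: · stop@L3
  join L6 pred L5: L5 stop@L3
  join L8 pred L1: L1 stop@L0
  join L8 pred L5: L5→L3→L2 stop@L0
  join L8 pred L6: L6→L3→L2 stop@L0
  join L8 pred L7: L7→L6→L3→L2 stop@L0
  L0 → ∅
  L1 → {L2,L8}
  L2 → {L8}
  L3 → {L8}
  L4 → ∅
  L5 → {L6,L8}
  L6 → {L8}
  L7 → {L8}
  L8 → ∅

φ for w: defs {L0,L4,L7,L8}
  DF⁺ = {L8}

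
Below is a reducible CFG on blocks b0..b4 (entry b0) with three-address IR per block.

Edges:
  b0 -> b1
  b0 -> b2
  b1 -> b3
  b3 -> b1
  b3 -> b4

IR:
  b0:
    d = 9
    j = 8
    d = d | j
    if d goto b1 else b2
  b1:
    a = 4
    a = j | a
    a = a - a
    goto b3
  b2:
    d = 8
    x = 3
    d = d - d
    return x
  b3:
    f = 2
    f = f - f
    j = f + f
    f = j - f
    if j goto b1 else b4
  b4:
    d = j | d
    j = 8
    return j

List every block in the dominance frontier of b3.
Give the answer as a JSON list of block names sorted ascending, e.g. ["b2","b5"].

idom tree: b1←b0 b2←b0 b3←b1 b4←b3
Dom∩ at merges:
  b1: preds {b0,b3}: {b0} ∩ {b0,b1,b3} = {b0}; idom=b0

DF derivation:
  b1←b0: walk · to b0
  b1←b3: walk b3→b1 to b0
  b0: DF=∅
  b1: DF={b1}
  b2: DF=∅
  b3: DF={b1}
  b4: DF=∅

DF(b3) = ["b1"]

Answer: ["b1"]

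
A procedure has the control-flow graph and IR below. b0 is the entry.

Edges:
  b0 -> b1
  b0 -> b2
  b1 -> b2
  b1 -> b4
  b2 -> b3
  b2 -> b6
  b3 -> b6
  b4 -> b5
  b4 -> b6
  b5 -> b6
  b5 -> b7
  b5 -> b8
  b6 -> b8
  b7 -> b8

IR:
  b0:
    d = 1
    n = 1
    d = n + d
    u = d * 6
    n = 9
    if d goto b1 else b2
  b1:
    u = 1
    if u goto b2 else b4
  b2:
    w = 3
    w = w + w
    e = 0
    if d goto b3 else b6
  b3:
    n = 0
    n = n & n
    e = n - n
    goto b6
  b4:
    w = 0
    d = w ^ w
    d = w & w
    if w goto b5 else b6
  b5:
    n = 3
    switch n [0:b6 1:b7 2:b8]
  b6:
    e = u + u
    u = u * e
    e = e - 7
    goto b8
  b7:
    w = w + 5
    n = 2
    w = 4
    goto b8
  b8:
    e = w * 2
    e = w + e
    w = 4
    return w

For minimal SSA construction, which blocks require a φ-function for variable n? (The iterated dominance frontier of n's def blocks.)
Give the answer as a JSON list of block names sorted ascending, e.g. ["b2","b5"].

idom tree: b1←b0 b2←b0 b3←b2 b4←b1 b5←b4 b6←b0 b7←b5 b8←b0
Dom∩ at merges:
  b2: preds {b0,b1}: {b0} ∩ {b0,b1} = {b0}; idom=b0
  b6: preds {b2,b3,b4,b5}: {b0,b2} ∩ {b0,b2,b3} ∩ {b0,b1,b4} ∩ {b0,b1,b4,b5} = {b0}; idom=b0
  b8: preds {b5,b6,b7}: {b0,b1,b4,b5} ∩ {b0,b6} ∩ {b0,b1,b4,b5,b7} = {b0}; idom=b0

Frontier:
  b2←b0: walk · to b0
  b2←b1: walk b1 to b0
  b6←b2: walk b2 to b0
  b6←b3: walk b3→b2 to b0
  b6←b4: walk b4→b1 to b0
  b6←b5: walk b5→b4→b1 to b0
  b8←b5: walk b5→b4→b1 to b0
  b8←b6: walk b6 to b0
  b8←b7: walk b7→b5→b4→b1 to b0
  b0 → ∅
  b1 → {b2,b6,b8}
  b2 → {b6}
  b3 → {b6}
  b4 → {b6,b8}
  b5 → {b6,b8}
  b6 → {b8}
  b7 → {b8}
  b8 → ∅

φ for n: defs {b0,b3,b5,b7}
  DF⁺ = {b6,b8}

Answer: ["b6", "b8"]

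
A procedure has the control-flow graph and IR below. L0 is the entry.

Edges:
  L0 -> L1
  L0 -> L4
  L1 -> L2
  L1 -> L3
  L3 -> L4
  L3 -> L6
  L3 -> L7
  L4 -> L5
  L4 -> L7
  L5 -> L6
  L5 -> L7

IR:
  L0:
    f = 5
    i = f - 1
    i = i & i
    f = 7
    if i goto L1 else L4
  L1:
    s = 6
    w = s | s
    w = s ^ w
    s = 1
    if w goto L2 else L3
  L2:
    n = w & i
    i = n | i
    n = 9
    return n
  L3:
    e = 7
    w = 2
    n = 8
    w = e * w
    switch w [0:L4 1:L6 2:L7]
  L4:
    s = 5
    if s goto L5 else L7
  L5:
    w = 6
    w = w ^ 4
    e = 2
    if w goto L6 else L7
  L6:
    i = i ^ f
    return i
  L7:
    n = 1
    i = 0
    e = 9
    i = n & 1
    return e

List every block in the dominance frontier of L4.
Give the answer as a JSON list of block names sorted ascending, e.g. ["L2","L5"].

idom tree: L1←L0 L2←L1 L3←L1 L4←L0 L5←L4 L6←L0 L7←L0
Dom at joins:
  L4: preds {L0,L3}: {L0} ∩ {L0,L1,L3} = {L0}; idom=L0
  L6: preds {L3,L5}: {L0,L1,L3} ∩ {L0,L4,L5} = {L0}; idom=L0
  L7: preds {L3,L4,L5}: {L0,L1,L3} ∩ {L0,L4} ∩ {L0,L4,L5} = {L0}; idom=L0

DF derivation:
  join L4 pred L0: · stop@L0
  join L4 pred L3: L3→L1 stop@L0
  join L6 pred L3: L3→L1 stop@L0
  join L6 pred L5: L5→L4 stop@L0
  join L7 pred L3: L3→L1 stop@L0
  join L7 pred L4: L4 stop@L0
  join L7 pred L5: L5→L4 stop@L0
  L0 → ∅
  L1 → {L4,L6,L7}
  L2 → ∅
  L3 → {L4,L6,L7}
  L4 → {L6,L7}
  L5 → {L6,L7}
  L6 → ∅
  L7 → ∅

DF(L4) = ["L6", "L7"]

Answer: ["L6", "L7"]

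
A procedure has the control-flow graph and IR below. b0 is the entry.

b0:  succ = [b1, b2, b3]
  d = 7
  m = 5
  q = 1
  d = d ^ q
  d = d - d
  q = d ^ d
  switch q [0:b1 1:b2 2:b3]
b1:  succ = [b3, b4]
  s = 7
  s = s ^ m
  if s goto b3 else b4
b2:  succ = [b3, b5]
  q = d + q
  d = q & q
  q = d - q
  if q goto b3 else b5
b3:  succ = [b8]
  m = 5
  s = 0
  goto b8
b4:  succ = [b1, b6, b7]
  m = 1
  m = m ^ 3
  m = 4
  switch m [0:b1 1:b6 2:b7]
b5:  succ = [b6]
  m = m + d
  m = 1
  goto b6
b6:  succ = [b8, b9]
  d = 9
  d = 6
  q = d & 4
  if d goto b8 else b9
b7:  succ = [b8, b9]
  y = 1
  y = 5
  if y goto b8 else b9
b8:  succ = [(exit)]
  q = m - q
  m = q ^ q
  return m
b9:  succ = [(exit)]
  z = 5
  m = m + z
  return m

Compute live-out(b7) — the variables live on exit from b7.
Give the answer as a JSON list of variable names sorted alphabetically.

Block summaries:
  b0 def {d,m,q} use ∅
  b1 def {s} use {m}
  b2 def {d,q} use {d,q}
  b3 def {m,s} use ∅
  b4 def {m} use ∅
  b5 def {m} use {d,m}
  b6 def {d,q} use ∅
  b7 def {y} use ∅
  b8 def {m,q} use {m,q}
  b9 def {m,z} use {m}

Liveness:
  b0: in=∅ out={d,m,q}
  b1: in={m,q} out={q}
  b2: in={d,m,q} out={d,m,q}
  b3: in={q} out={m,q}
  b4: in={q} out={m,q}
  b5: in={d,m} out={m}
  b6: in={m} out={m,q}
  b7: in={m,q} out={m,q}
  b8: in={m,q} out=∅
  b9: in={m} out=∅

live-out(b7) = ["m", "q"]

Answer: ["m", "q"]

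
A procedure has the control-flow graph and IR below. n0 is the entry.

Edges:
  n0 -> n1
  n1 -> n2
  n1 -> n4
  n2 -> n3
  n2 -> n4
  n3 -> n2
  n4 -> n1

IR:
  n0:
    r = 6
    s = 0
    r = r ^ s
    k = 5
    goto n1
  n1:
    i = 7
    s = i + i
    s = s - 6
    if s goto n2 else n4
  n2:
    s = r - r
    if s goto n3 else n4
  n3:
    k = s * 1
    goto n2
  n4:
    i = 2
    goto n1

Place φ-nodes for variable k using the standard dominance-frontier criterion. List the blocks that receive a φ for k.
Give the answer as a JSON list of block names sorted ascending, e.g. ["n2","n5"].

idom tree: n1←n0 n2←n1 n3←n2 n4←n1
Dom at joins:
  n1: preds {n0,n4}: {n0} ∩ {n0,n1,n4} = {n0}; idom=n0
  n2: preds {n1,n3}: {n0,n1} ∩ {n0,n1,n2,n3} = {n0,n1}; idom=n1
  n4: preds {n1,n2}: {n0,n1} ∩ {n0,n1,n2} = {n0,n1}; idom=n1

Frontier:
  n1←n0: walk · to n0
  n1←n4: walk n4→n1 to n0
  n2←n1: walk · to n1
  n2←n3: walk n3→n2 to n1
  n4←n1: walk · to n1
  n4←n2: walk n2 to n1
  n0 → ∅
  n1 → {n1}
  n2 → {n2,n4}
  n3 → {n2}
  n4 → {n1}

φ for k: defs {n0,n3}
  DF⁺ = {n1,n2,n4}

Answer: ["n1", "n2", "n4"]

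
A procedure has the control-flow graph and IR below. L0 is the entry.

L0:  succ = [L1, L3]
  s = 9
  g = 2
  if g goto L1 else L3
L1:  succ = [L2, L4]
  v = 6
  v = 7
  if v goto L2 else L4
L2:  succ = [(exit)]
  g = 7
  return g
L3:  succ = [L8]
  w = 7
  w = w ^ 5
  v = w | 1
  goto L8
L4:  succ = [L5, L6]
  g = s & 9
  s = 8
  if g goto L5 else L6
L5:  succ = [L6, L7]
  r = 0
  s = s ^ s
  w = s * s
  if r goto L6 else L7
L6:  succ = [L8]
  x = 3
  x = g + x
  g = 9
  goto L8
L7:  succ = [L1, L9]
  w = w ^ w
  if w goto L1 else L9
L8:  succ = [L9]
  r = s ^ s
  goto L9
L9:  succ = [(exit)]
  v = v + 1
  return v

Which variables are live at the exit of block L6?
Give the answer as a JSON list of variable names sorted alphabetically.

Per-block:
  L0 def {g,s} use ∅
  L1 def {v} use ∅
  L2 def {g} use ∅
  L3 def {v,w} use ∅
  L4 def {g,s} use {s}
  L5 def {r,s,w} use {s}
  L6 def {g,x} use {g}
  L7 def {w} use {w}
  L8 def {r} use {s}
  L9 def {v} use {v}

Live sets:
  L0 li=∅ lo={s}
  L1 li={s} lo={s,v}
  L2 li=∅ lo=∅
  L3 li={s} lo={s,v}
  L4 li={s,v} lo={g,s,v}
  L5 li={g,s,v} lo={g,s,v,w}
  L6 li={g,s,v} lo={s,v}
  L7 li={s,v,w} lo={s,v}
  L8 li={s,v} lo={v}
  L9 li={v} lo=∅

live-out(L6) = ["s", "v"]

Answer: ["s", "v"]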